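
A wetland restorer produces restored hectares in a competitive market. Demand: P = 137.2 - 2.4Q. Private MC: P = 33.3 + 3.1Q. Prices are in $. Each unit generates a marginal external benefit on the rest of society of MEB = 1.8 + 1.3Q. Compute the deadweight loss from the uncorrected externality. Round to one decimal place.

DWL = $82.7

Market equilibrium (private): 33.3 + 3.1Q = 137.2 - 2.4Q → Q_m = 18.8909.
Social marginal cost = private MC − MEB = 31.5 + 1.8Q.
Set SMC = demand: 31.5 + 1.8Q = 137.2 - 2.4Q → Q* = 25.1667.
The loss is the area between SMC and demand from Q* to Q_m; with linear curves that's a triangle of height MEB(Q_m).
DWL = ½ × 6.2758 × 26.3582 = 82.7094.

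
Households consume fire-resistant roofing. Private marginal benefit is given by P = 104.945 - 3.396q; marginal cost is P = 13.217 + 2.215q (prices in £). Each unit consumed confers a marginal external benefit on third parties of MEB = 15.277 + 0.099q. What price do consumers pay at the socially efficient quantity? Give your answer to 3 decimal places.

P = £39.018

Social marginal benefit = demand + MEB = 120.222 - 3.297q.
Set SMB = MC: 120.222 - 3.297q = 13.217 + 2.215q → q* = 19.4131.
Consumer price on the demand curve at q*: 104.945 − 3.396×19.4131 = 39.0181.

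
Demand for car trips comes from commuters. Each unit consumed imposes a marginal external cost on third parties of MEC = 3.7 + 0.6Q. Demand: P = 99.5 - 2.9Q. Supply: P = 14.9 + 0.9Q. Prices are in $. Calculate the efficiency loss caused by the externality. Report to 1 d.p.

DWL = $33.1

Market equilibrium (private): 14.9 + 0.9Q = 99.5 - 2.9Q → Q_m = 22.2632.
Social marginal benefit = demand − MEC = 95.8 - 3.5Q.
Set SMB = MC: 95.8 - 3.5Q = 14.9 + 0.9Q → Q* = 18.3864.
The loss is the area between SMB and MC from Q* to Q_m; with linear curves that's a triangle of height MEC(Q_m).
DWL = ½ × 3.8768 × 17.0579 = 33.0650.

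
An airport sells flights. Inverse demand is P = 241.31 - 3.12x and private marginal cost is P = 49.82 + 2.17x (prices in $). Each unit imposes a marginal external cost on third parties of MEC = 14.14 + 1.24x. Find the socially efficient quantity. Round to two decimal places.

Social marginal cost = private MC + MEC = 63.96 + 3.41x.
Set SMC = demand: 63.96 + 3.41x = 241.31 - 3.12x → x* = 27.1593.

x* = 27.16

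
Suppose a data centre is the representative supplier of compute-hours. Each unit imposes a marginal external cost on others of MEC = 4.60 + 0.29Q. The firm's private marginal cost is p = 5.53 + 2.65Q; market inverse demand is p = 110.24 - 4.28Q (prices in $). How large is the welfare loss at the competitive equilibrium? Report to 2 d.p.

Market equilibrium (private): 5.53 + 2.65Q = 110.24 - 4.28Q → Q_m = 15.1097.
Social marginal cost = private MC + MEC = 10.13 + 2.94Q.
Set SMC = demand: 10.13 + 2.94Q = 110.24 - 4.28Q → Q* = 13.8657.
The loss is the area between SMC and demand from Q* to Q_m; with linear curves that's a triangle of height MEC(Q_m).
DWL = ½ × 1.2440 × 8.9818 = 5.5867.

DWL = $5.59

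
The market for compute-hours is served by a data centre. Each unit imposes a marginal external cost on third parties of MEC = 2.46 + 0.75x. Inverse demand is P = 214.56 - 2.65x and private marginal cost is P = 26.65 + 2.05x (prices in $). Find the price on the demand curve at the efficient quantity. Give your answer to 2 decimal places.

P = $124.39

Social marginal cost = private MC + MEC = 29.11 + 2.80x.
Set SMC = demand: 29.11 + 2.80x = 214.56 - 2.65x → x* = 34.0275.
Consumer price on the demand curve at x*: 214.56 − 2.65×34.0275 = 124.3871.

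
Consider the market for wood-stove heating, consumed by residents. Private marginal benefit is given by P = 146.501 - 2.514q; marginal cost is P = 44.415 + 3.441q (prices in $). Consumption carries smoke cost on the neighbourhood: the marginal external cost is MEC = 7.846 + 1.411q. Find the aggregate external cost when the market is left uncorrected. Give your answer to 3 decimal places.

$341.835

Market equilibrium (private): 44.415 + 3.441q = 146.501 - 2.514q → q_m = 17.1429.
Total external cost = ∫₀^{q_m} (7.846 + 1.411q) dq = 7.846×17.1429 + ½×1.411×17.1429² = 341.8348.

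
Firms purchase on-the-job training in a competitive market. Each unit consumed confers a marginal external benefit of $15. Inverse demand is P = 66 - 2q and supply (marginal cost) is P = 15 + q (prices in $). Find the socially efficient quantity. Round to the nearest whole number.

q* = 22

Social marginal benefit = demand + MEB = 81 - 2q.
Set SMB = MC: 81 - 2q = 15 + q → q* = 22.0000.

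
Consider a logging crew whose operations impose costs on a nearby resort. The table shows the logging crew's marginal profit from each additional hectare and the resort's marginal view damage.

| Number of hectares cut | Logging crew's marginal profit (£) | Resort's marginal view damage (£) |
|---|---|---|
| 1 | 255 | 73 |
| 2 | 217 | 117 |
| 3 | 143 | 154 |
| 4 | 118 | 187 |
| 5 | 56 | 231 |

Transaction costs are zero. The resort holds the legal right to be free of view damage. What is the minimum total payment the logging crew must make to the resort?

Efficient level: marginal profit ≥ marginal view damage through level 2, so k* = 2.
With the resort holding the right, the logging crew must at least compensate total damage at k*: 73 + 117 = 190.

£190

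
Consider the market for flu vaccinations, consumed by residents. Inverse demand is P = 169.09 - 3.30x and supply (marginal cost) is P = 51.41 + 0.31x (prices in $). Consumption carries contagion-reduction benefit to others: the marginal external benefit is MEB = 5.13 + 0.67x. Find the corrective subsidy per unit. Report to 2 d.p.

subsidy = $33.12 per unit

Social marginal benefit = demand + MEB = 174.22 - 2.63x.
Set SMB = MC: 174.22 - 2.63x = 51.41 + 0.31x → x* = 41.7721.
The Pigouvian subsidy equals MEB at x*: 5.13 + 0.67×41.7721 = 33.1173.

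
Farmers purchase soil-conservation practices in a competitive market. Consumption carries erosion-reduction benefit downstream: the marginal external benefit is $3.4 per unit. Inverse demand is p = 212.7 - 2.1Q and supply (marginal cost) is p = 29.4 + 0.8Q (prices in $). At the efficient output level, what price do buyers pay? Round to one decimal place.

P = $77.5

Social marginal benefit = demand + MEB = 216.1 - 2.1Q.
Set SMB = MC: 216.1 - 2.1Q = 29.4 + 0.8Q → Q* = 64.3793.
Consumer price on the demand curve at Q*: 212.7 − 2.1×64.3793 = 77.5035.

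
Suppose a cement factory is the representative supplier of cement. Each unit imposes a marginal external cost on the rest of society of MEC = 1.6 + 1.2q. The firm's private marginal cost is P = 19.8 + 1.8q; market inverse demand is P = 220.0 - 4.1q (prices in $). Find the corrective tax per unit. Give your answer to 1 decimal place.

tax = $35.2 per unit

Social marginal cost = private MC + MEC = 21.4 + 3.0q.
Set SMC = demand: 21.4 + 3.0q = 220.0 - 4.1q → q* = 27.9718.
The Pigouvian tax equals MEC at q*: 1.6 + 1.2×27.9718 = 35.1662.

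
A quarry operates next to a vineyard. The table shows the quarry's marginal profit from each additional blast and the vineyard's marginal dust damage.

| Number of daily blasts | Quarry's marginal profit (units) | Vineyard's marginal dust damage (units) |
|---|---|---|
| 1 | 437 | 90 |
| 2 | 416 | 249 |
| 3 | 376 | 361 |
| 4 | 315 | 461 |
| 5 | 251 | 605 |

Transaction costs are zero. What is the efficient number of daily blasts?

Bargaining reaches the level where marginal profit last exceeds marginal dust damage.
That holds through level 3 (376 ≥ 361) but not at 4 (315 < 461).

3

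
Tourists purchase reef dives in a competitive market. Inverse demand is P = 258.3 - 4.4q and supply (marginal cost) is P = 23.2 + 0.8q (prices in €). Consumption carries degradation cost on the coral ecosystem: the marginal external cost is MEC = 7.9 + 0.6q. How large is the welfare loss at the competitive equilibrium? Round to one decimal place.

Market equilibrium (private): 23.2 + 0.8q = 258.3 - 4.4q → q_m = 45.2115.
Social marginal benefit = demand − MEC = 250.4 - 5.0q.
Set SMB = MC: 250.4 - 5.0q = 23.2 + 0.8q → q* = 39.1724.
The welfare-loss triangle has base |q_m − q*| and height MEC(q_m) (the vertical gap between SMB and MC is zero at q* and MEC at q_m).
DWL = ½ × 6.0391 × 35.0269 = 105.7655.

DWL = €105.8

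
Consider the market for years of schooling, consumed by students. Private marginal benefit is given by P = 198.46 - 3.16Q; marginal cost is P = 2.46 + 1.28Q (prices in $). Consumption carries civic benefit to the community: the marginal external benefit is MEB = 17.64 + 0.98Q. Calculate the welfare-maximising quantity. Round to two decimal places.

Social marginal benefit = demand + MEB = 216.10 - 2.18Q.
Set SMB = MC: 216.10 - 2.18Q = 2.46 + 1.28Q → Q* = 61.7457.

Q* = 61.75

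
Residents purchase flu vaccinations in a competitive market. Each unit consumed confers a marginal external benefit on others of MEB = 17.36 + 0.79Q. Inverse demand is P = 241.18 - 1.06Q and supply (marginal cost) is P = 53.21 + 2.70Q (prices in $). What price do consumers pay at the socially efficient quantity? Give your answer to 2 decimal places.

Social marginal benefit = demand + MEB = 258.54 - 0.27Q.
Set SMB = MC: 258.54 - 0.27Q = 53.21 + 2.70Q → Q* = 69.1347.
Consumer price on the demand curve at Q*: 241.18 − 1.06×69.1347 = 167.8972.

P = $167.90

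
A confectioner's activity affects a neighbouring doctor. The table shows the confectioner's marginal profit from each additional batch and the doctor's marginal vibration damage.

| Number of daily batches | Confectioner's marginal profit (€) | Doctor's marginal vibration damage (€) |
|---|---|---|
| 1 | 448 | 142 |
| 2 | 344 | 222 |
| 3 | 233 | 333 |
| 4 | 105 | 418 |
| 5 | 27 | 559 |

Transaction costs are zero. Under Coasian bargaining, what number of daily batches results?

2

Bargaining reaches the level where marginal profit last exceeds marginal vibration damage.
That holds through level 2 (344 ≥ 222) but not at 3 (233 < 333).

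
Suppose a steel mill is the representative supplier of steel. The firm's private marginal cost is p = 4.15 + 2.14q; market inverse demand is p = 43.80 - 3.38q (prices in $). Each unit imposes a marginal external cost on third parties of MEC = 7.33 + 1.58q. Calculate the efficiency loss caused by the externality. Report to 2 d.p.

DWL = $24.57

Market equilibrium (private): 4.15 + 2.14q = 43.80 - 3.38q → q_m = 7.1830.
Social marginal cost = private MC + MEC = 11.48 + 3.72q.
Set SMC = demand: 11.48 + 3.72q = 43.80 - 3.38q → q* = 4.5521.
Height of the DWL triangle at q_m is SMC(q_m) − demand(q_m) = MEC(q_m) = 18.6791.
DWL = ½ × 2.6309 × 18.6791 = 24.5714.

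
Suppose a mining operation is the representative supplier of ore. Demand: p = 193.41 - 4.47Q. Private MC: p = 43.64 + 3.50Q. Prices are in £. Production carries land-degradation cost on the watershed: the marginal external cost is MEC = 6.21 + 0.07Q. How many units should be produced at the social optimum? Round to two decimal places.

Q* = 17.86

Social marginal cost = private MC + MEC = 49.85 + 3.57Q.
Set SMC = demand: 49.85 + 3.57Q = 193.41 - 4.47Q → Q* = 17.8557.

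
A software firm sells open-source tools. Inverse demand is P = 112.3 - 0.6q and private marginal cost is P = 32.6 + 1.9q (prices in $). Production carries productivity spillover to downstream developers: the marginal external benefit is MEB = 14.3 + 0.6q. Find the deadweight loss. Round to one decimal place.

Market equilibrium (private): 32.6 + 1.9q = 112.3 - 0.6q → q_m = 31.8800.
Social marginal cost = private MC − MEB = 18.3 + 1.3q.
Set SMC = demand: 18.3 + 1.3q = 112.3 - 0.6q → q* = 49.4737.
The loss is the area between SMC and demand from q* to q_m; with linear curves that's a triangle of height MEB(q_m).
DWL = ½ × 17.5937 × 33.4280 = 294.0611.

DWL = $294.1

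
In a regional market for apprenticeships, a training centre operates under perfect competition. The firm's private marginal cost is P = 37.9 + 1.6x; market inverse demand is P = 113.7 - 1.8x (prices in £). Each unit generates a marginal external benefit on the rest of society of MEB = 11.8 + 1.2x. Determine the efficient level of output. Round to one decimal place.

x* = 39.8

Social marginal cost = private MC − MEB = 26.1 + 0.4x.
Set SMC = demand: 26.1 + 0.4x = 113.7 - 1.8x → x* = 39.8182.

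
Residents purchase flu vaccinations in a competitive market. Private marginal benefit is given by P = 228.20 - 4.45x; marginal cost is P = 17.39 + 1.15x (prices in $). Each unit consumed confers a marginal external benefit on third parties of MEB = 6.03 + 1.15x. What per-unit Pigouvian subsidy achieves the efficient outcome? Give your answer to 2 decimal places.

Social marginal benefit = demand + MEB = 234.23 - 3.30x.
Set SMB = MC: 234.23 - 3.30x = 17.39 + 1.15x → x* = 48.7281.
The Pigouvian subsidy equals MEB at x*: 6.03 + 1.15×48.7281 = 62.0673.

subsidy = $62.07 per unit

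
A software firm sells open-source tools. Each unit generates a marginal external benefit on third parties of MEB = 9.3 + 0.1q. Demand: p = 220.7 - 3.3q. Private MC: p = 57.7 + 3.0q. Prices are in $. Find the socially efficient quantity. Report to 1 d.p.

Social marginal cost = private MC − MEB = 48.4 + 2.9q.
Set SMC = demand: 48.4 + 2.9q = 220.7 - 3.3q → q* = 27.7903.

q* = 27.8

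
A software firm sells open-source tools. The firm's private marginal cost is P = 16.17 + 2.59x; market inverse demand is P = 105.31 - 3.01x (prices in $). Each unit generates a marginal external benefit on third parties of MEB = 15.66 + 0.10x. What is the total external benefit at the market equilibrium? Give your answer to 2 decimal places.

$261.94

Market equilibrium (private): 16.17 + 2.59x = 105.31 - 3.01x → x_m = 15.9179.
Total external benefit = ∫₀^{x_m} (15.66 + 0.10x) dx = 15.66×15.9179 + ½×0.10×15.9179² = 261.9433.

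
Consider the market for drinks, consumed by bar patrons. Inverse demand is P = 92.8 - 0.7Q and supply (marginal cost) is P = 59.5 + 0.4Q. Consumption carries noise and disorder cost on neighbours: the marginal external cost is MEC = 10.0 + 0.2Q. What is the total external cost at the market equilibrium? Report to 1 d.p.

Market equilibrium (private): 59.5 + 0.4Q = 92.8 - 0.7Q → Q_m = 30.2727.
Total external cost = ∫₀^{Q_m} (10.0 + 0.2Q) dQ = 10.0×30.2727 + ½×0.2×30.2727² = 394.3706.

394.4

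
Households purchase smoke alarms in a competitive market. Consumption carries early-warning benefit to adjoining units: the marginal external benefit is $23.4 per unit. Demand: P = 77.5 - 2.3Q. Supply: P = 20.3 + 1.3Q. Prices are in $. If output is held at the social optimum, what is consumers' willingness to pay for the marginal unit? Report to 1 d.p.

Social marginal benefit = demand + MEB = 100.9 - 2.3Q.
Set SMB = MC: 100.9 - 2.3Q = 20.3 + 1.3Q → Q* = 22.3889.
Consumer price on the demand curve at Q*: 77.5 − 2.3×22.3889 = 26.0055.

P = $26.0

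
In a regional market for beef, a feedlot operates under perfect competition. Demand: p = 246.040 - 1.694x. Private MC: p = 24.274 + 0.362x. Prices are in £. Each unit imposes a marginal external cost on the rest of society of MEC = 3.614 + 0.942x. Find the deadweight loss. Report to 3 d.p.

Market equilibrium (private): 24.274 + 0.362x = 246.040 - 1.694x → x_m = 107.8628.
Social marginal cost = private MC + MEC = 27.888 + 1.304x.
Set SMC = demand: 27.888 + 1.304x = 246.040 - 1.694x → x* = 72.7658.
Height of the DWL triangle at x_m is SMC(x_m) − demand(x_m) = MEC(x_m) = 105.2208.
DWL = ½ × 35.0970 × 105.2208 = 1846.4672.

DWL = £1846.467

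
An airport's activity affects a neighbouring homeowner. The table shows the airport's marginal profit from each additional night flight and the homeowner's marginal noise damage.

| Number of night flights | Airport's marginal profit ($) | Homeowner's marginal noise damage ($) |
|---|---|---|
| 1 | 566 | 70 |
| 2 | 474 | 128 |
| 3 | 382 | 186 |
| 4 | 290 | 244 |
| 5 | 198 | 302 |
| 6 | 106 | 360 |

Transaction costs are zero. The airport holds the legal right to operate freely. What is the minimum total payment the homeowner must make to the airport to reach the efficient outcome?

$304

Left alone the airport would choose level 6 (marginal profit stays positive).
Efficient level: k* = 4 (marginal profit ≥ marginal noise damage through 4).
The homeowner must at least cover the airport's forgone profit from cutting 6→4: 198 + 106 = 304.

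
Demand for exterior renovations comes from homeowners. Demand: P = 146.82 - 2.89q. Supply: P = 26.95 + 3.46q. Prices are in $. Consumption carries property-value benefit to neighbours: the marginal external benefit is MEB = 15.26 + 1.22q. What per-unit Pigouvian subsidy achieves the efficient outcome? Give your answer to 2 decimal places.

Social marginal benefit = demand + MEB = 162.08 - 1.67q.
Set SMB = MC: 162.08 - 1.67q = 26.95 + 3.46q → q* = 26.3411.
The Pigouvian subsidy equals MEB at q*: 15.26 + 1.22×26.3411 = 47.3961.

subsidy = $47.40 per unit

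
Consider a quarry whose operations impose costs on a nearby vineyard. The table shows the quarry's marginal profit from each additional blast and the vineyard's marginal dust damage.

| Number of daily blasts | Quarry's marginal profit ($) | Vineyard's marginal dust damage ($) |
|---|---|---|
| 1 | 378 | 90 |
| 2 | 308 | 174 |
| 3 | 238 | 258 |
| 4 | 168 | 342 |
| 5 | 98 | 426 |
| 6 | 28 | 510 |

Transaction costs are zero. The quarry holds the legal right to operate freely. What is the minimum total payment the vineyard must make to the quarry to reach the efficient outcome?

Left alone the quarry would choose level 6 (marginal profit stays positive).
Efficient level: k* = 2 (marginal profit ≥ marginal dust damage through 2).
The vineyard must at least cover the quarry's forgone profit from cutting 6→2: 238 + 168 + 98 + 28 = 532.

$532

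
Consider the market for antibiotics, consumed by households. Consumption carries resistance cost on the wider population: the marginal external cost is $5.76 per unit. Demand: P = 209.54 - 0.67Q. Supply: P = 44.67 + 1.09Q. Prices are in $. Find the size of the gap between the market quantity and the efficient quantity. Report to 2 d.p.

Market equilibrium (private): 44.67 + 1.09Q = 209.54 - 0.67Q → Q_m = 93.6761.
Social marginal benefit = demand − MEC = 203.78 - 0.67Q.
Set SMB = MC: 203.78 - 0.67Q = 44.67 + 1.09Q → Q* = 90.4034.
Gap = |93.6761 − 90.4034| = 3.2727.

3.27 units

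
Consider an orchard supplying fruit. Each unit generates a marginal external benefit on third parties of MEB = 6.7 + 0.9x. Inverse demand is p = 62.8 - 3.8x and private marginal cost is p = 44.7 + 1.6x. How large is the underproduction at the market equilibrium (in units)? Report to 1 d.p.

2.2 units

Market equilibrium (private): 44.7 + 1.6x = 62.8 - 3.8x → x_m = 3.3519.
Social marginal cost = private MC − MEB = 38.0 + 0.7x.
Set SMC = demand: 38.0 + 0.7x = 62.8 - 3.8x → x* = 5.5111.
Gap = |3.3519 − 5.5111| = 2.1592.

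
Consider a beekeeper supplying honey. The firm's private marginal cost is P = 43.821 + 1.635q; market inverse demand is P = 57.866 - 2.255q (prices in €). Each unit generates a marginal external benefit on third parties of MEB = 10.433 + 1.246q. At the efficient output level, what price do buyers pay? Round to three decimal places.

Social marginal cost = private MC − MEB = 33.388 + 0.389q.
Set SMC = demand: 33.388 + 0.389q = 57.866 - 2.255q → q* = 9.2579.
Consumer price on the demand curve at q*: 57.866 − 2.255×9.2579 = 36.9894.

P = €36.989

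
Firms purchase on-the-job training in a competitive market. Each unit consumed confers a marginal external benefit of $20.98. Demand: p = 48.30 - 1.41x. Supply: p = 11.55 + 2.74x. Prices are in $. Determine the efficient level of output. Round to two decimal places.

Social marginal benefit = demand + MEB = 69.28 - 1.41x.
Set SMB = MC: 69.28 - 1.41x = 11.55 + 2.74x → x* = 13.9108.

x* = 13.91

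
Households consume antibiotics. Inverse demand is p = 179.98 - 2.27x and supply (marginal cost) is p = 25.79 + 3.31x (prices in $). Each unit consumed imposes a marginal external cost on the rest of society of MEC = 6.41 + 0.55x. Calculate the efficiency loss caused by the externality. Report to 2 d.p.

Market equilibrium (private): 25.79 + 3.31x = 179.98 - 2.27x → x_m = 27.6326.
Social marginal benefit = demand − MEC = 173.57 - 2.82x.
Set SMB = MC: 173.57 - 2.82x = 25.79 + 3.31x → x* = 24.1077.
The welfare-loss triangle has base |x_m − x*| and height MEC(x_m) (the vertical gap between SMB and MC is zero at x* and MEC at x_m).
DWL = ½ × 3.5249 × 21.6079 = 38.0828.

DWL = $38.08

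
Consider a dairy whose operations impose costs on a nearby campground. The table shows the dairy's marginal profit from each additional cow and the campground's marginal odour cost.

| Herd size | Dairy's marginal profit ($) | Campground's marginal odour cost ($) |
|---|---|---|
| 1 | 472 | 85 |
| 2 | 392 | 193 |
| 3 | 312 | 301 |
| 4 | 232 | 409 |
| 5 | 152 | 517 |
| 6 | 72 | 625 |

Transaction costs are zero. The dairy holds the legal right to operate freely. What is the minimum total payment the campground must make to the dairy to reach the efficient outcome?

Left alone the dairy would choose level 6 (marginal profit stays positive).
Efficient level: k* = 3 (marginal profit ≥ marginal odour cost through 3).
The campground must at least cover the dairy's forgone profit from cutting 6→3: 232 + 152 + 72 = 456.

$456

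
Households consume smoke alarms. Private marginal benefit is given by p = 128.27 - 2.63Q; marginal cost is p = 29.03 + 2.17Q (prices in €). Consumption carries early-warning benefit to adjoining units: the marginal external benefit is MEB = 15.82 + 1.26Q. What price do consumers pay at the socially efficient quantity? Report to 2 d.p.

Social marginal benefit = demand + MEB = 144.09 - 1.37Q.
Set SMB = MC: 144.09 - 1.37Q = 29.03 + 2.17Q → Q* = 32.5028.
Consumer price on the demand curve at Q*: 128.27 − 2.63×32.5028 = 42.7876.

P = €42.79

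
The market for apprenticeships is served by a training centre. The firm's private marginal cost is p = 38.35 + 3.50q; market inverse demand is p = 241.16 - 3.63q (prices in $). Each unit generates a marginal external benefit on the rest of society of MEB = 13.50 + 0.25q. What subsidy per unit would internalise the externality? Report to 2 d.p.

Social marginal cost = private MC − MEB = 24.85 + 3.25q.
Set SMC = demand: 24.85 + 3.25q = 241.16 - 3.63q → q* = 31.4404.
The Pigouvian subsidy equals MEB at q*: 13.50 + 0.25×31.4404 = 21.3601.

subsidy = $21.36 per unit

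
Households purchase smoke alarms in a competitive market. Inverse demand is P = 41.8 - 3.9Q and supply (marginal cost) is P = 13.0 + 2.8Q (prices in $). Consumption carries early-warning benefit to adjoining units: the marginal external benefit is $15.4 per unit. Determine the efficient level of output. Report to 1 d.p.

Q* = 6.6

Social marginal benefit = demand + MEB = 57.2 - 3.9Q.
Set SMB = MC: 57.2 - 3.9Q = 13.0 + 2.8Q → Q* = 6.5970.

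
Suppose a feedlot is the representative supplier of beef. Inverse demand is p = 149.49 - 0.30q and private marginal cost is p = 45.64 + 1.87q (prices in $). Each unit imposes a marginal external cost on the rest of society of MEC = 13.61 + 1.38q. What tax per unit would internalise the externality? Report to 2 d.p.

Social marginal cost = private MC + MEC = 59.25 + 3.25q.
Set SMC = demand: 59.25 + 3.25q = 149.49 - 0.30q → q* = 25.4197.
The Pigouvian tax equals MEC at q*: 13.61 + 1.38×25.4197 = 48.6892.

tax = $48.69 per unit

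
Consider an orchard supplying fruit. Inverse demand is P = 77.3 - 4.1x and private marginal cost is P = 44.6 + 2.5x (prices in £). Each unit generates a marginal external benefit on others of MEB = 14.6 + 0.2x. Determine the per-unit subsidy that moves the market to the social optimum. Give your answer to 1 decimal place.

Social marginal cost = private MC − MEB = 30.0 + 2.3x.
Set SMC = demand: 30.0 + 2.3x = 77.3 - 4.1x → x* = 7.3906.
The Pigouvian subsidy equals MEB at x*: 14.6 + 0.2×7.3906 = 16.0781.

subsidy = £16.1 per unit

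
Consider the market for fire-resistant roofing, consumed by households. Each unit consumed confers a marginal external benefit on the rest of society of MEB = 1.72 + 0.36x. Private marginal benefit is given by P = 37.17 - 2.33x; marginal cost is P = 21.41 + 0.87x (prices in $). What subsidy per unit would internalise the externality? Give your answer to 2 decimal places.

subsidy = $3.94 per unit

Social marginal benefit = demand + MEB = 38.89 - 1.97x.
Set SMB = MC: 38.89 - 1.97x = 21.41 + 0.87x → x* = 6.1549.
The Pigouvian subsidy equals MEB at x*: 1.72 + 0.36×6.1549 = 3.9358.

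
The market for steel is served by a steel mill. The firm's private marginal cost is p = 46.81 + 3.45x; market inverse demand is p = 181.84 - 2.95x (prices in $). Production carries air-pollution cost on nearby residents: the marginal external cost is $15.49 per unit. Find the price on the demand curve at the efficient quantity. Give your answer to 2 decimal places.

Social marginal cost = private MC + MEC = 62.30 + 3.45x.
Set SMC = demand: 62.30 + 3.45x = 181.84 - 2.95x → x* = 18.6781.
Consumer price on the demand curve at x*: 181.84 − 2.95×18.6781 = 126.7396.

P = $126.74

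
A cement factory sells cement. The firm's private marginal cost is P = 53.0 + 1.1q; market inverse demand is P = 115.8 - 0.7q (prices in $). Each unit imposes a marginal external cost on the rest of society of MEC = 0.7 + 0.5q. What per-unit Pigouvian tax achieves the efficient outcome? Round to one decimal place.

Social marginal cost = private MC + MEC = 53.7 + 1.6q.
Set SMC = demand: 53.7 + 1.6q = 115.8 - 0.7q → q* = 27.0000.
The Pigouvian tax equals MEC at q*: 0.7 + 0.5×27.0000 = 14.2000.

tax = $14.2 per unit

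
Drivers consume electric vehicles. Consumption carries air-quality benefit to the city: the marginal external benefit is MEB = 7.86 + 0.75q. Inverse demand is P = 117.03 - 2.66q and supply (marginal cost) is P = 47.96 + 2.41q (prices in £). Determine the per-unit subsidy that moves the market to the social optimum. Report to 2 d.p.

Social marginal benefit = demand + MEB = 124.89 - 1.91q.
Set SMB = MC: 124.89 - 1.91q = 47.96 + 2.41q → q* = 17.8079.
The Pigouvian subsidy equals MEB at q*: 7.86 + 0.75×17.8079 = 21.2159.

subsidy = £21.22 per unit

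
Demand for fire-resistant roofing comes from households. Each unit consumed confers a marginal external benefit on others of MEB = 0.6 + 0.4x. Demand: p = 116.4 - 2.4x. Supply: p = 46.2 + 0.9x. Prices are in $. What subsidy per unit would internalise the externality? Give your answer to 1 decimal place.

subsidy = $10.4 per unit

Social marginal benefit = demand + MEB = 117.0 - 2.0x.
Set SMB = MC: 117.0 - 2.0x = 46.2 + 0.9x → x* = 24.4138.
The Pigouvian subsidy equals MEB at x*: 0.6 + 0.4×24.4138 = 10.3655.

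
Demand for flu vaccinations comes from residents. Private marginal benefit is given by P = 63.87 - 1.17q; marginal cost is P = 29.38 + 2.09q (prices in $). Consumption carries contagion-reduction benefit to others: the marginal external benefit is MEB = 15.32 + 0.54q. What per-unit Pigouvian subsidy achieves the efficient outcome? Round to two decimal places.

Social marginal benefit = demand + MEB = 79.19 - 0.63q.
Set SMB = MC: 79.19 - 0.63q = 29.38 + 2.09q → q* = 18.3125.
The Pigouvian subsidy equals MEB at q*: 15.32 + 0.54×18.3125 = 25.2088.

subsidy = $25.21 per unit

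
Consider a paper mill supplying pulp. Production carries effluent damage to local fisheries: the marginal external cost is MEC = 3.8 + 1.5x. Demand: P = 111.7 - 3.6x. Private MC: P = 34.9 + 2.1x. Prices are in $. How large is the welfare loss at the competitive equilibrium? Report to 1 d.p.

Market equilibrium (private): 34.9 + 2.1x = 111.7 - 3.6x → x_m = 13.4737.
Social marginal cost = private MC + MEC = 38.7 + 3.6x.
Set SMC = demand: 38.7 + 3.6x = 111.7 - 3.6x → x* = 10.1389.
The welfare-loss triangle has base |x_m − x*| and height MEC(x_m) (the vertical gap between SMC and demand is zero at x* and MEC at x_m).
DWL = ½ × 3.3348 × 24.0105 = 40.0351.

DWL = $40.0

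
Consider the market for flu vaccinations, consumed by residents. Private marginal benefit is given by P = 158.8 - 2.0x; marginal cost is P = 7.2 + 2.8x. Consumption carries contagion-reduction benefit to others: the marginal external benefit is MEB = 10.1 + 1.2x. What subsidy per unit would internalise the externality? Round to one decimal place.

subsidy = 64.0 per unit

Social marginal benefit = demand + MEB = 168.9 - 0.8x.
Set SMB = MC: 168.9 - 0.8x = 7.2 + 2.8x → x* = 44.9167.
The Pigouvian subsidy equals MEB at x*: 10.1 + 1.2×44.9167 = 64.0000.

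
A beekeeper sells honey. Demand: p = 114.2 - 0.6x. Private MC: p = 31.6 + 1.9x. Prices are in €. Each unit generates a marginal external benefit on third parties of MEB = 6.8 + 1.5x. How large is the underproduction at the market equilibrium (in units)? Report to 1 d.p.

Market equilibrium (private): 31.6 + 1.9x = 114.2 - 0.6x → x_m = 33.0400.
Social marginal cost = private MC − MEB = 24.8 + 0.4x.
Set SMC = demand: 24.8 + 0.4x = 114.2 - 0.6x → x* = 89.4000.
Gap = |33.0400 − 89.4000| = 56.3600.

56.4 units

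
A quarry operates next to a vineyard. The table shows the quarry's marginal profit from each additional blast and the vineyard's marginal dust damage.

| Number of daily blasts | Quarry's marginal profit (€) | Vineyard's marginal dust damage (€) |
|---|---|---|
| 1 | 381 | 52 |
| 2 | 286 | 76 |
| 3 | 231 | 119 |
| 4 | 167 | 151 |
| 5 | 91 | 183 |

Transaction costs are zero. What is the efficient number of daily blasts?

Bargaining reaches the level where marginal profit last exceeds marginal dust damage.
That holds through level 4 (167 ≥ 151) but not at 5 (91 < 183).

4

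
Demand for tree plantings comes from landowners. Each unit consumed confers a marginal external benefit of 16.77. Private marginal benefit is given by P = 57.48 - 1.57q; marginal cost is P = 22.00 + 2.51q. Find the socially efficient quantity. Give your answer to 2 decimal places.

Social marginal benefit = demand + MEB = 74.25 - 1.57q.
Set SMB = MC: 74.25 - 1.57q = 22.00 + 2.51q → q* = 12.8064.

q* = 12.81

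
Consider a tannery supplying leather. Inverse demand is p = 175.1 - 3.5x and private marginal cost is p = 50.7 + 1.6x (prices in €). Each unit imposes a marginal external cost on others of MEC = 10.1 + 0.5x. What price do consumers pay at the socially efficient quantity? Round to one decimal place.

Social marginal cost = private MC + MEC = 60.8 + 2.1x.
Set SMC = demand: 60.8 + 2.1x = 175.1 - 3.5x → x* = 20.4107.
Consumer price on the demand curve at x*: 175.1 − 3.5×20.4107 = 103.6626.

P = €103.7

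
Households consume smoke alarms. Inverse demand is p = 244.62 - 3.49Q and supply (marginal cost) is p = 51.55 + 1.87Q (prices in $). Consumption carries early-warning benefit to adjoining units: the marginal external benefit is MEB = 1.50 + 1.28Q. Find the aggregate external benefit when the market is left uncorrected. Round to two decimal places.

Market equilibrium (private): 51.55 + 1.87Q = 244.62 - 3.49Q → Q_m = 36.0205.
Total external benefit = ∫₀^{Q_m} (1.50 + 1.28Q) dQ = 1.50×36.0205 + ½×1.28×36.0205² = 884.4157.

$884.42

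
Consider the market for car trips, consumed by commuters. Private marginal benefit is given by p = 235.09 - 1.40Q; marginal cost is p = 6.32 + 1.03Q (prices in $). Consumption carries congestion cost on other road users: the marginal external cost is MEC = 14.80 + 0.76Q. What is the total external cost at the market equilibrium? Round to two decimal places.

$4761.31

Market equilibrium (private): 6.32 + 1.03Q = 235.09 - 1.40Q → Q_m = 94.1440.
Total external cost = ∫₀^{Q_m} (14.80 + 0.76Q) dQ = 14.80×94.1440 + ½×0.76×94.1440² = 4761.3064.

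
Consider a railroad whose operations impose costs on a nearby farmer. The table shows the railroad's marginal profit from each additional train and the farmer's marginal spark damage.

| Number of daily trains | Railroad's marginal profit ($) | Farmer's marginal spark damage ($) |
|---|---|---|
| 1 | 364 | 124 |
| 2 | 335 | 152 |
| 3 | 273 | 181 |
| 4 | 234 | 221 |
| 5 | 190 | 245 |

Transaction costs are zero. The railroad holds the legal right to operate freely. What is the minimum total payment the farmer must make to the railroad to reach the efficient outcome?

$190

Left alone the railroad would choose level 5 (marginal profit stays positive).
Efficient level: k* = 4 (marginal profit ≥ marginal spark damage through 4).
The farmer must at least cover the railroad's forgone profit from cutting 5→4: 190 = 190.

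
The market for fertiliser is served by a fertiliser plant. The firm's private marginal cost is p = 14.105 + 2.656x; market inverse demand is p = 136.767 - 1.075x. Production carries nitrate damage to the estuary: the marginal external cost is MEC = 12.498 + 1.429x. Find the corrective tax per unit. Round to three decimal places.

Social marginal cost = private MC + MEC = 26.603 + 4.085x.
Set SMC = demand: 26.603 + 4.085x = 136.767 - 1.075x → x* = 21.3496.
The Pigouvian tax equals MEC at x*: 12.498 + 1.429×21.3496 = 43.0066.

tax = 43.007 per unit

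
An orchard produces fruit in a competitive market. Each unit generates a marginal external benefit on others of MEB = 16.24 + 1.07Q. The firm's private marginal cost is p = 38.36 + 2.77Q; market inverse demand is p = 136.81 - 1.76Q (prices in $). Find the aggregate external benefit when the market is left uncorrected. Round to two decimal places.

Market equilibrium (private): 38.36 + 2.77Q = 136.81 - 1.76Q → Q_m = 21.7329.
Total external benefit = ∫₀^{Q_m} (16.24 + 1.07Q) dQ = 16.24×21.7329 + ½×1.07×21.7329² = 605.6329.

$605.63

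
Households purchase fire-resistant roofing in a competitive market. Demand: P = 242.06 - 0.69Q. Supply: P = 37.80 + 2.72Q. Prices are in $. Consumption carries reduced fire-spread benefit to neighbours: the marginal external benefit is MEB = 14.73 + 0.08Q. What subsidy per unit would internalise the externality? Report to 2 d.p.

subsidy = $19.99 per unit

Social marginal benefit = demand + MEB = 256.79 - 0.61Q.
Set SMB = MC: 256.79 - 0.61Q = 37.80 + 2.72Q → Q* = 65.7628.
The Pigouvian subsidy equals MEB at Q*: 14.73 + 0.08×65.7628 = 19.9910.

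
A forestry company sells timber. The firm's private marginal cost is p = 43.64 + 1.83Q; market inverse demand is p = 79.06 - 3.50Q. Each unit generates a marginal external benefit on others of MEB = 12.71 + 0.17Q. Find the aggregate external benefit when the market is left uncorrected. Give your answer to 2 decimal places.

Market equilibrium (private): 43.64 + 1.83Q = 79.06 - 3.50Q → Q_m = 6.6454.
Total external benefit = ∫₀^{Q_m} (12.71 + 0.17Q) dQ = 12.71×6.6454 + ½×0.17×6.6454² = 88.2167.

88.22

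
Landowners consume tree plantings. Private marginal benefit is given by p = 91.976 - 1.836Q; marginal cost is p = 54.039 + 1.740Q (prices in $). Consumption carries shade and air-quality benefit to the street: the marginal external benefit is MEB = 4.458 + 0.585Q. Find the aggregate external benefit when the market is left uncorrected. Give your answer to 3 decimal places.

$80.214

Market equilibrium (private): 54.039 + 1.740Q = 91.976 - 1.836Q → Q_m = 10.6088.
Total external benefit = ∫₀^{Q_m} (4.458 + 0.585Q) dQ = 4.458×10.6088 + ½×0.585×10.6088² = 80.2139.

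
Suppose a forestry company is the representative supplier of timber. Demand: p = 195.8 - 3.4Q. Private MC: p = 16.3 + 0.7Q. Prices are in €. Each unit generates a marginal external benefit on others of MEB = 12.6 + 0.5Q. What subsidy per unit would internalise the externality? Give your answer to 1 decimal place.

Social marginal cost = private MC − MEB = 3.7 + 0.2Q.
Set SMC = demand: 3.7 + 0.2Q = 195.8 - 3.4Q → Q* = 53.3611.
The Pigouvian subsidy equals MEB at Q*: 12.6 + 0.5×53.3611 = 39.2806.

subsidy = €39.3 per unit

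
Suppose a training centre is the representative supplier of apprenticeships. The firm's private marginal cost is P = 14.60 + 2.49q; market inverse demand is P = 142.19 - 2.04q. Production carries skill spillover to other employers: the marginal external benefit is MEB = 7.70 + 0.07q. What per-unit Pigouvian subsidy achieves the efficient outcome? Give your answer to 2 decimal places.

Social marginal cost = private MC − MEB = 6.90 + 2.42q.
Set SMC = demand: 6.90 + 2.42q = 142.19 - 2.04q → q* = 30.3341.
The Pigouvian subsidy equals MEB at q*: 7.70 + 0.07×30.3341 = 9.8234.

subsidy = 9.82 per unit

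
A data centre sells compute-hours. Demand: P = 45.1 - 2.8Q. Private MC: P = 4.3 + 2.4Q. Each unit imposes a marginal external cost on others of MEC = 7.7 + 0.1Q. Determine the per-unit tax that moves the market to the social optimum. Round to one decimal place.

Social marginal cost = private MC + MEC = 12.0 + 2.5Q.
Set SMC = demand: 12.0 + 2.5Q = 45.1 - 2.8Q → Q* = 6.2453.
The Pigouvian tax equals MEC at Q*: 7.7 + 0.1×6.2453 = 8.3245.

tax = 8.3 per unit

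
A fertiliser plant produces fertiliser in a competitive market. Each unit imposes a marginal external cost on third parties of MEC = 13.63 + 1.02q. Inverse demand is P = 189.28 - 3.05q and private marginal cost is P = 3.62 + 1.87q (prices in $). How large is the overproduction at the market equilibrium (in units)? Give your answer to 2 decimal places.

8.77 units

Market equilibrium (private): 3.62 + 1.87q = 189.28 - 3.05q → q_m = 37.7358.
Social marginal cost = private MC + MEC = 17.25 + 2.89q.
Set SMC = demand: 17.25 + 2.89q = 189.28 - 3.05q → q* = 28.9613.
Gap = |37.7358 − 28.9613| = 8.7745.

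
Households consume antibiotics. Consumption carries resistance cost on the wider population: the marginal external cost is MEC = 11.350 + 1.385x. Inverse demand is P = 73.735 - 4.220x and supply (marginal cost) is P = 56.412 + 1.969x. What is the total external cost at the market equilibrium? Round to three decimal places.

37.194

Market equilibrium (private): 56.412 + 1.969x = 73.735 - 4.220x → x_m = 2.7990.
Total external cost = ∫₀^{x_m} (11.350 + 1.385x) dx = 11.350×2.7990 + ½×1.385×2.7990² = 37.1940.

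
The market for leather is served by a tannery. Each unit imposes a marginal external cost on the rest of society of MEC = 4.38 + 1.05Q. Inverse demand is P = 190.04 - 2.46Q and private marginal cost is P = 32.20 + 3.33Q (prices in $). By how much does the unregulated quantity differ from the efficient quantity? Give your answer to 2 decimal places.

4.83 units

Market equilibrium (private): 32.20 + 3.33Q = 190.04 - 2.46Q → Q_m = 27.2608.
Social marginal cost = private MC + MEC = 36.58 + 4.38Q.
Set SMC = demand: 36.58 + 4.38Q = 190.04 - 2.46Q → Q* = 22.4357.
Gap = |27.2608 − 22.4357| = 4.8251.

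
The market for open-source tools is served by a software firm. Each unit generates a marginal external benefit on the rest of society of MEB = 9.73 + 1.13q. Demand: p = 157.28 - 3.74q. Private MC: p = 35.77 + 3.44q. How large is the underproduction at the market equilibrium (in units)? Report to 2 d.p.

Market equilibrium (private): 35.77 + 3.44q = 157.28 - 3.74q → q_m = 16.9234.
Social marginal cost = private MC − MEB = 26.04 + 2.31q.
Set SMC = demand: 26.04 + 2.31q = 157.28 - 3.74q → q* = 21.6926.
Gap = |16.9234 − 21.6926| = 4.7692.

4.77 units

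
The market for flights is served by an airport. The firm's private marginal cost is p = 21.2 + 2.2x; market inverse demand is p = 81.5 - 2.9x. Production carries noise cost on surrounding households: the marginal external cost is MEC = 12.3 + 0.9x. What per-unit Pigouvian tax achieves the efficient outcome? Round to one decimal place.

tax = 19.5 per unit

Social marginal cost = private MC + MEC = 33.5 + 3.1x.
Set SMC = demand: 33.5 + 3.1x = 81.5 - 2.9x → x* = 8.0000.
The Pigouvian tax equals MEC at x*: 12.3 + 0.9×8.0000 = 19.5000.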